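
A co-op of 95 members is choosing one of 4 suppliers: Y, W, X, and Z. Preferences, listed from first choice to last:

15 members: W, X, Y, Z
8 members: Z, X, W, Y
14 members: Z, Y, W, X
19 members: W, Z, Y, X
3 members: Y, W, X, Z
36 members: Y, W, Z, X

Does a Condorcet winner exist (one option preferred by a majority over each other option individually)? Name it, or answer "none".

Y vs W: 53–42 for Y.
Y vs X: 72–23 for Y.
Y vs Z: 54–41 for Y.
Y beats every other option head-to-head.

Y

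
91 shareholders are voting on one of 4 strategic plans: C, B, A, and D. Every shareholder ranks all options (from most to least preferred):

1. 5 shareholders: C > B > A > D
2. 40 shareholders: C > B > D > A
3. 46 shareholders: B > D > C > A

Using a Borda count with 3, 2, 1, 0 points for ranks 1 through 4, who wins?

B

C: 5·3 + 40·3 + 46·1 = 181
B: 5·2 + 40·2 + 46·3 = 228
A: 5·1 + 40·0 + 46·0 = 5
D: 5·0 + 40·1 + 46·2 = 132
B has the highest Borda score (228).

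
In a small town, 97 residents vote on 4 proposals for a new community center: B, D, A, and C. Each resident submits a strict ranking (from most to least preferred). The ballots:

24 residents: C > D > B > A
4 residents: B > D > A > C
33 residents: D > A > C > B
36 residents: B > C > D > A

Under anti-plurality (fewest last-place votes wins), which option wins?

D

Last-place votes: B 33, D 0, A 60, C 4.
D is ranked last by the fewest voters, so D wins.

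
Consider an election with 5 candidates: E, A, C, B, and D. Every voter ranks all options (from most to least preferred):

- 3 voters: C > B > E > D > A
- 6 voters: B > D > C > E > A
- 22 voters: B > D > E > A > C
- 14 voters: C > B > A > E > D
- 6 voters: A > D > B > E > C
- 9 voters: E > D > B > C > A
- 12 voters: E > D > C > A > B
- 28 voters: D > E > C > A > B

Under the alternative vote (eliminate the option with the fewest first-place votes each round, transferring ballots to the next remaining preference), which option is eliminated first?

A

Round 1: E 21, A 6, C 17, B 28, D 28. Eliminate A.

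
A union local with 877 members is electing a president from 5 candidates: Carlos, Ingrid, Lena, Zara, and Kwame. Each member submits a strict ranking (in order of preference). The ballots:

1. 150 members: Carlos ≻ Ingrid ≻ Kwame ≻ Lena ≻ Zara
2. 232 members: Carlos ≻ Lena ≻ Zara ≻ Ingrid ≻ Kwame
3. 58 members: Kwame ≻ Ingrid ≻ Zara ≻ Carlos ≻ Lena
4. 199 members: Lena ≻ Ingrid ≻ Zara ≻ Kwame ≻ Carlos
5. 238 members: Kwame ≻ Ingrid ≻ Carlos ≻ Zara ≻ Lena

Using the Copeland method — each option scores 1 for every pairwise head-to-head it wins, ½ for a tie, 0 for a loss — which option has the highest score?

Ingrid

Carlos: beats Lena and Zara; loses to Ingrid and Kwame → score 2.
Ingrid: beats Carlos, Lena, Zara, and Kwame → score 4.
Lena: beats Zara; loses to Carlos, Ingrid, and Kwame → score 1.
Zara: loses to Carlos, Ingrid, Lena, and Kwame → score 0.
Kwame: beats Carlos, Lena, and Zara; loses to Ingrid → score 3.
Ingrid has the best pairwise record.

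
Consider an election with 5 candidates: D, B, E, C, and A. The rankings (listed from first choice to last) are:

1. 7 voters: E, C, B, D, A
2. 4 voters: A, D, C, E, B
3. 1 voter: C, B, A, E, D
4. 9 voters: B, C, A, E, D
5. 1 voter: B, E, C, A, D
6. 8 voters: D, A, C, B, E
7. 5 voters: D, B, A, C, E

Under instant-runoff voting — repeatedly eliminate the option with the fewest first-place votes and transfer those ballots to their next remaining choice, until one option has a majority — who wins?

Round 1: D 13, B 10, E 7, C 1, A 4. Eliminate C.
Round 2: D 13, B 11, E 7, A 4. Eliminate A.
Round 3: D 17, B 11, E 7. Eliminate E.
Round 4: D 17, B 18. B has a majority.

B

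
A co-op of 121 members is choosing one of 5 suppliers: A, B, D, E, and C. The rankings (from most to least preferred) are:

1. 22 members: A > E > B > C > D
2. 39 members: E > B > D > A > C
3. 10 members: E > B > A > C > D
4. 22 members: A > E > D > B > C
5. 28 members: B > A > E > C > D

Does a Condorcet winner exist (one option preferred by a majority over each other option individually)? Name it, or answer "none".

Checking pairwise contests:
B beats A 77–44.
E beats B 93–28.
A beats D 82–39.
A beats E 72–49.
A beats C 121–0.
Every option loses at least one head-to-head, so there is no Condorcet winner.

none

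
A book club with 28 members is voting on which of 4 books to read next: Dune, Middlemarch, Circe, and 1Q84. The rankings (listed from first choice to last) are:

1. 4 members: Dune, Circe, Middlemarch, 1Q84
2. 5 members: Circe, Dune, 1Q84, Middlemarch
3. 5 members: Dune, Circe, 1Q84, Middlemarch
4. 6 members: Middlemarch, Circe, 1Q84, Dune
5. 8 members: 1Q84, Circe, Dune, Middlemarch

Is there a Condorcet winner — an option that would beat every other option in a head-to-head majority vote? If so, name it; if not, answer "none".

Circe vs Dune: 19–9 for Circe.
Circe vs Middlemarch: 22–6 for Circe.
Circe vs 1Q84: 20–8 for Circe.
Circe beats every other option head-to-head.

Circe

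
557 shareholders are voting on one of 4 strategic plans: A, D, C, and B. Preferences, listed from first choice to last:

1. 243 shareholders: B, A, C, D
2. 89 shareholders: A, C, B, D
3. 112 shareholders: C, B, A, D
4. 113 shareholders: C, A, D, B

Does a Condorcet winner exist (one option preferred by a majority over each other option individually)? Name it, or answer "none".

none

Checking pairwise contests:
B beats A 355–202.
A beats D 557–0.
A beats C 332–225.
C beats B 314–243.
Every option loses at least one head-to-head, so there is no Condorcet winner.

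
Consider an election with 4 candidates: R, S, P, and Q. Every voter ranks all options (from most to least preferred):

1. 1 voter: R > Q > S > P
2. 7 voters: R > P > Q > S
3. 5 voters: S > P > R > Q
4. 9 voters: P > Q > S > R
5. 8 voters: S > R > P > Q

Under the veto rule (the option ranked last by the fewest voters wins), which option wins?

P

Last-place votes: R 9, S 7, P 1, Q 13.
P is ranked last by the fewest voters, so P wins.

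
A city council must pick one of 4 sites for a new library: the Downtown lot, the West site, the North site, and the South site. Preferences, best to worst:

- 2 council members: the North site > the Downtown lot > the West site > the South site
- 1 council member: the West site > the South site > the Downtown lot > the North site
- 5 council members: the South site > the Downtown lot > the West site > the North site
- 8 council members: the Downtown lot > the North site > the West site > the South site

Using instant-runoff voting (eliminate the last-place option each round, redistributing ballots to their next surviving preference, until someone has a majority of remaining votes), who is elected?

Round 1: the Downtown lot 8, the West site 1, the North site 2, the South site 5. Eliminate the West site.
Round 2: the Downtown lot 8, the North site 2, the South site 6. Eliminate the North site.
Round 3: the Downtown lot 10, the South site 6. The Downtown lot has a majority.

the Downtown lot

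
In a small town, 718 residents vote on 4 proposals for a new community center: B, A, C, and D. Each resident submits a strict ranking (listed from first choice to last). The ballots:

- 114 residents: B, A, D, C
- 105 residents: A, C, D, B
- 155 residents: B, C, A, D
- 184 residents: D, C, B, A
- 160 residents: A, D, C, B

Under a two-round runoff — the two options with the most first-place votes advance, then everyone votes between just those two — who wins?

B

Round 1 first-place votes: B 269, A 265, C 0, D 184.
B and A advance.
Runoff: B is preferred to A by 453 voters; A by 265.
B wins the runoff.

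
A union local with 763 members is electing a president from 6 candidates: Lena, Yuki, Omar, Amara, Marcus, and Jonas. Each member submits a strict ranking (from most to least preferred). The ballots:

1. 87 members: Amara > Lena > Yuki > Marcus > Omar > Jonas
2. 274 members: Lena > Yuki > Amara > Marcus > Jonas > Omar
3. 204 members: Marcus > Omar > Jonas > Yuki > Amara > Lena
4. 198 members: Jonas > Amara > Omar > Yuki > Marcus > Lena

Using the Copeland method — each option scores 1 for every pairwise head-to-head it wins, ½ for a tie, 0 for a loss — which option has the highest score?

Jonas

Lena: loses to Yuki, Omar, Amara, Marcus, and Jonas → score 0.
Yuki: beats Lena, Amara, and Marcus; loses to Omar and Jonas → score 3.
Omar: beats Lena and Yuki; loses to Amara, Marcus, and Jonas → score 2.
Amara: beats Lena, Omar, and Marcus; loses to Yuki and Jonas → score 3.
Marcus: beats Lena, Omar, and Jonas; loses to Yuki and Amara → score 3.
Jonas: beats Lena, Yuki, Omar, and Amara; loses to Marcus → score 4.
Jonas has the best pairwise record.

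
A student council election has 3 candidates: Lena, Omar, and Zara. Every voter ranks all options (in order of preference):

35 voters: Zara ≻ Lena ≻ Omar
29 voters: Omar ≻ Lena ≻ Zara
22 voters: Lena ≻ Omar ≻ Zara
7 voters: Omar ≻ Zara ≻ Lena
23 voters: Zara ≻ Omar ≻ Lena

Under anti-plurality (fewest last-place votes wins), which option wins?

Lena

Last-place votes: Lena 30, Omar 35, Zara 51.
Lena is ranked last by the fewest voters, so Lena wins.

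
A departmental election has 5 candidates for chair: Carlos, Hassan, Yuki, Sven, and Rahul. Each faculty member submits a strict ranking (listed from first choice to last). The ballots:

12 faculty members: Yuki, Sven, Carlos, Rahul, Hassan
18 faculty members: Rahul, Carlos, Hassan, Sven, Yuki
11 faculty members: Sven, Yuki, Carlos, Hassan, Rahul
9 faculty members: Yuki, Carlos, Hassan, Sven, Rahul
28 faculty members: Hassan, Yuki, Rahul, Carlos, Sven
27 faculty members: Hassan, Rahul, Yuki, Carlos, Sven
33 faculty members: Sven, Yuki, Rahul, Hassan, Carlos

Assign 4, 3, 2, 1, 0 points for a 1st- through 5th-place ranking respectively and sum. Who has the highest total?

Yuki

Carlos: 12·2 + 18·3 + 11·2 + 9·3 + 28·1 + 27·1 + 33·0 = 182
Hassan: 12·0 + 18·2 + 11·1 + 9·2 + 28·4 + 27·4 + 33·1 = 318
Yuki: 12·4 + 18·0 + 11·3 + 9·4 + 28·3 + 27·2 + 33·3 = 354
Sven: 12·3 + 18·1 + 11·4 + 9·1 + 28·0 + 27·0 + 33·4 = 239
Rahul: 12·1 + 18·4 + 11·0 + 9·0 + 28·2 + 27·3 + 33·2 = 287
Yuki has the highest Borda score (354).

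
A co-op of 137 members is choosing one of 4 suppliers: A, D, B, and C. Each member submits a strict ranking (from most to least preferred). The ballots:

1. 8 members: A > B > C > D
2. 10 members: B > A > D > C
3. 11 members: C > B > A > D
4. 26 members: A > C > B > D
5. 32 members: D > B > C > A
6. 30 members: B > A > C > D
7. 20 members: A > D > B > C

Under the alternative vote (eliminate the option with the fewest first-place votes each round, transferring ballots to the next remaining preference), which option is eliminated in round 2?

Round 1: A 54, D 32, B 40, C 11. Eliminate C.
Round 2: A 54, D 32, B 51. Eliminate D.

D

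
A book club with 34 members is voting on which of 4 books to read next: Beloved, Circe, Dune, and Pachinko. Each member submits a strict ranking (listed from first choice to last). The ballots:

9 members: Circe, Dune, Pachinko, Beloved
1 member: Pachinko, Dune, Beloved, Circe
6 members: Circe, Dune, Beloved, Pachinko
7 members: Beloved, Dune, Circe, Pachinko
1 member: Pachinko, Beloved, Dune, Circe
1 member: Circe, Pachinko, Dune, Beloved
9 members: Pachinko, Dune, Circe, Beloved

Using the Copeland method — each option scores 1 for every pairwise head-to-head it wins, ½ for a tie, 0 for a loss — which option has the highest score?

Dune

Beloved: loses to Circe, Dune, and Pachinko → score 0.
Circe: beats Beloved and Pachinko; loses to Dune → score 2.
Dune: beats Beloved, Circe, and Pachinko → score 3.
Pachinko: beats Beloved; loses to Circe and Dune → score 1.
Dune has the best pairwise record.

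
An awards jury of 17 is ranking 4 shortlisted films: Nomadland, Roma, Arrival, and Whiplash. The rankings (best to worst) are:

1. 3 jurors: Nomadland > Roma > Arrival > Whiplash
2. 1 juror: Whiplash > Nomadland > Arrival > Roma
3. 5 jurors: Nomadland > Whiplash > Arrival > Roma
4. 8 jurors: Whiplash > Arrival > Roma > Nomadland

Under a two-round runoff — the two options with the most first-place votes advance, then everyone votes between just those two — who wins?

Whiplash

Round 1 first-place votes: Nomadland 8, Roma 0, Arrival 0, Whiplash 9.
Whiplash and Nomadland advance.
Runoff: Whiplash is preferred to Nomadland by 9 voters; Nomadland by 8.
Whiplash wins the runoff.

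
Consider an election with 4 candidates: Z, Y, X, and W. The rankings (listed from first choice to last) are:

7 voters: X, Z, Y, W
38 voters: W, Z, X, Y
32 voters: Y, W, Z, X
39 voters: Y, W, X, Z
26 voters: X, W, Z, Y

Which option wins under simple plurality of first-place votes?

First-place votes: Z 0, Y 71, X 33, W 38.
Y has the most first-place votes.

Y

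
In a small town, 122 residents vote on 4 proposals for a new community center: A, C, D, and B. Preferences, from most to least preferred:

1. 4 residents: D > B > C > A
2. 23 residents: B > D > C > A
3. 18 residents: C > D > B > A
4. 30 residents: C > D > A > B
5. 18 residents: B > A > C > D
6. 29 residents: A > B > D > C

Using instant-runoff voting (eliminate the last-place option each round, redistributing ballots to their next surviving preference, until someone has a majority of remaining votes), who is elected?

Round 1: A 29, C 48, D 4, B 41. Eliminate D.
Round 2: A 29, C 48, B 45. Eliminate A.
Round 3: C 48, B 74. B has a majority.

B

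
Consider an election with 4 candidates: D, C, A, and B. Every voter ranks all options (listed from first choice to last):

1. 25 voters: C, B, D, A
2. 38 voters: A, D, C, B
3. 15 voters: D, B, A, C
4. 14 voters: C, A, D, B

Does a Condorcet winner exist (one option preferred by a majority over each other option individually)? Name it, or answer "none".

A

A vs D: 52–40 for A.
A vs C: 53–39 for A.
A vs B: 52–40 for A.
A beats every other option head-to-head.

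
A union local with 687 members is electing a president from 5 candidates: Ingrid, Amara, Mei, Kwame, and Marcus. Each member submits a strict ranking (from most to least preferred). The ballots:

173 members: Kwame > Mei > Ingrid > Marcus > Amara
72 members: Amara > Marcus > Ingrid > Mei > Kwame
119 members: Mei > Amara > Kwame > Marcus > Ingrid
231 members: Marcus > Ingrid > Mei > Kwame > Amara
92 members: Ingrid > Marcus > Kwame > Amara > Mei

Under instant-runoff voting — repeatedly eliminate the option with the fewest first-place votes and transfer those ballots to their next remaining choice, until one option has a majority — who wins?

Marcus

Round 1: Ingrid 92, Amara 72, Mei 119, Kwame 173, Marcus 231. Eliminate Amara.
Round 2: Ingrid 92, Mei 119, Kwame 173, Marcus 303. Eliminate Ingrid.
Round 3: Mei 119, Kwame 173, Marcus 395. Marcus has a majority.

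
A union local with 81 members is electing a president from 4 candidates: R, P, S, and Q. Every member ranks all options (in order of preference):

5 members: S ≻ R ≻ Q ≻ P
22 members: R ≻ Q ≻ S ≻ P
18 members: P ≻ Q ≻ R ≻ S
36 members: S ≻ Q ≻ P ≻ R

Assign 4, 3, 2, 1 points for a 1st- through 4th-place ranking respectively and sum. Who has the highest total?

R: 5·3 + 22·4 + 18·2 + 36·1 = 175
P: 5·1 + 22·1 + 18·4 + 36·2 = 171
S: 5·4 + 22·2 + 18·1 + 36·4 = 226
Q: 5·2 + 22·3 + 18·3 + 36·3 = 238
Q has the highest Borda score (238).

Q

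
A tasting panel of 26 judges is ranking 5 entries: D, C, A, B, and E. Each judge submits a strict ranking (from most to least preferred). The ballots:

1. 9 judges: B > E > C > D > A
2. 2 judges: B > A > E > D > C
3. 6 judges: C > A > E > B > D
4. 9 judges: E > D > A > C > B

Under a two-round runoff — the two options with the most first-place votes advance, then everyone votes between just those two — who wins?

E

Round 1 first-place votes: D 0, C 6, A 0, B 11, E 9.
B and E advance.
Runoff: B is preferred to E by 11 voters; E by 15.
E wins the runoff.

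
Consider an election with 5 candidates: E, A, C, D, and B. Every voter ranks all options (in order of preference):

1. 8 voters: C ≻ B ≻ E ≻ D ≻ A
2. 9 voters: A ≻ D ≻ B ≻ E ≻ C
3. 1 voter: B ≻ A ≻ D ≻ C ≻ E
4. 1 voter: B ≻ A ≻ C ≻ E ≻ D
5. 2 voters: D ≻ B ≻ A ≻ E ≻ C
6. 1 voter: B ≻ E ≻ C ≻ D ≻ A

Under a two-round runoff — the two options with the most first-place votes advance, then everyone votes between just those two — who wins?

Round 1 first-place votes: E 0, A 9, C 8, D 2, B 3.
A and C advance.
Runoff: A is preferred to C by 13 voters; C by 9.
A wins the runoff.

A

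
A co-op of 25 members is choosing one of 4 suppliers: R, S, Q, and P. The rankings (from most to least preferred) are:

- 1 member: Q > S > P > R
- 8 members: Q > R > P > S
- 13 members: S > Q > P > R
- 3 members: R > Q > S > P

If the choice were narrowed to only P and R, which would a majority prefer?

Voters preferring P to R: 14; preferring R to P: 11.
P wins the head-to-head.

P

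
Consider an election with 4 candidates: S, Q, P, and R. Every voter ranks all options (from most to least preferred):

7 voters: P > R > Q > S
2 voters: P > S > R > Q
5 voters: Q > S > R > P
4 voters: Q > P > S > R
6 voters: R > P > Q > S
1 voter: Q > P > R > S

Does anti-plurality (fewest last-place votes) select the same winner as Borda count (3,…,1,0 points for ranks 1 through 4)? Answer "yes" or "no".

Anti-plurality — last-place votes: S 14, Q 2, P 5, R 4. Winner: Q.
Borda — scores: S 18, Q 43, P 49, R 40. Winner: P.
The two methods disagree.

no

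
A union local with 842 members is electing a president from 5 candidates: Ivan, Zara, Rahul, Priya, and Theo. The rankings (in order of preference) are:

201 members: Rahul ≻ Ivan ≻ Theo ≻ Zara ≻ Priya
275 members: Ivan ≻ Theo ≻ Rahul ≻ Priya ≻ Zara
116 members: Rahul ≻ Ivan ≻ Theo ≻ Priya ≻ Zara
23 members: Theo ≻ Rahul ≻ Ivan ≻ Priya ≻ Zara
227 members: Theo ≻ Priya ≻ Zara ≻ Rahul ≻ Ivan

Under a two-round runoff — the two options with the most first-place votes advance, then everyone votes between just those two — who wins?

Rahul

Round 1 first-place votes: Ivan 275, Zara 0, Rahul 317, Priya 0, Theo 250.
Rahul and Ivan advance.
Runoff: Rahul is preferred to Ivan by 567 voters; Ivan by 275.
Rahul wins the runoff.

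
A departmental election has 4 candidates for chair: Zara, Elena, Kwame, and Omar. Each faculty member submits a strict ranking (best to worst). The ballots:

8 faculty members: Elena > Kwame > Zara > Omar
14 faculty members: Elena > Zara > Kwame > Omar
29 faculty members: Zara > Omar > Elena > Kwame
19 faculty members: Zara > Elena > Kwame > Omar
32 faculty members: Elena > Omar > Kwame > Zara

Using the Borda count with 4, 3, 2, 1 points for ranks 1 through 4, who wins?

Zara: 8·2 + 14·3 + 29·4 + 19·4 + 32·1 = 282
Elena: 8·4 + 14·4 + 29·2 + 19·3 + 32·4 = 331
Kwame: 8·3 + 14·2 + 29·1 + 19·2 + 32·2 = 183
Omar: 8·1 + 14·1 + 29·3 + 19·1 + 32·3 = 224
Elena has the highest Borda score (331).

Elena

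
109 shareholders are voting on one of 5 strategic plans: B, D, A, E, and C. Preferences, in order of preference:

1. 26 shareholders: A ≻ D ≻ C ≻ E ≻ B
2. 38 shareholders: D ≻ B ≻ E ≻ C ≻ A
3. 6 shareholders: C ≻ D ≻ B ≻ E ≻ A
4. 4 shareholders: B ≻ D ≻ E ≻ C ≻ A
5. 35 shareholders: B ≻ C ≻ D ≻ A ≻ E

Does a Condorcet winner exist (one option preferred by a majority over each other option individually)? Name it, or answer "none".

D vs B: 70–39 for D.
D vs A: 83–26 for D.
D vs E: 109–0 for D.
D vs C: 68–41 for D.
D beats every other option head-to-head.

D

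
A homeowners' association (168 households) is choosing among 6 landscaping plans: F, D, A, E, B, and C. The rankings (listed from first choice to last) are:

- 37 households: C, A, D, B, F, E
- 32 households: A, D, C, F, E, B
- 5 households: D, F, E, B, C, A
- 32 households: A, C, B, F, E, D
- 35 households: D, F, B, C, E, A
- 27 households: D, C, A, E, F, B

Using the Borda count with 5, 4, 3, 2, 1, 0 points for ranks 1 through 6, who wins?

C

F: 37·1 + 32·2 + 5·4 + 32·2 + 35·4 + 27·1 = 352
D: 37·3 + 32·4 + 5·5 + 32·0 + 35·5 + 27·5 = 574
A: 37·4 + 32·5 + 5·0 + 32·5 + 35·0 + 27·3 = 549
E: 37·0 + 32·1 + 5·3 + 32·1 + 35·1 + 27·2 = 168
B: 37·2 + 32·0 + 5·2 + 32·3 + 35·3 + 27·0 = 285
C: 37·5 + 32·3 + 5·1 + 32·4 + 35·2 + 27·4 = 592
C has the highest Borda score (592).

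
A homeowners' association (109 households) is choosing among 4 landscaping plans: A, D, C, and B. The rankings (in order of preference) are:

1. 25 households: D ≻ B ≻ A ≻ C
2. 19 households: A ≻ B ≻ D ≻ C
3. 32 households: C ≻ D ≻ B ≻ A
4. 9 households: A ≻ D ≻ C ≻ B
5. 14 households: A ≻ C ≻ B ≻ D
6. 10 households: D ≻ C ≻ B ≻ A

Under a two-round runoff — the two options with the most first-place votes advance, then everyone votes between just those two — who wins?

D

Round 1 first-place votes: A 42, D 35, C 32, B 0.
A and D advance.
Runoff: A is preferred to D by 42 voters; D by 67.
D wins the runoff.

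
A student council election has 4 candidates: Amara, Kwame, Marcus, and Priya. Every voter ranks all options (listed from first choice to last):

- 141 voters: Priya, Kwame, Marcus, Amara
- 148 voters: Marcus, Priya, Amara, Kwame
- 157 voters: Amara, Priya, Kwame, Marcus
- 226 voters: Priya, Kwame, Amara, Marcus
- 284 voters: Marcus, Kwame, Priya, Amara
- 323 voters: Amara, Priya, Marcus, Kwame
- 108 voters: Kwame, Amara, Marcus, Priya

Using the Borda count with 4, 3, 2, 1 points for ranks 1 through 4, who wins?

Priya

Amara: 141·1 + 148·2 + 157·4 + 226·2 + 284·1 + 323·4 + 108·3 = 3417
Kwame: 141·3 + 148·1 + 157·2 + 226·3 + 284·3 + 323·1 + 108·4 = 3170
Marcus: 141·2 + 148·4 + 157·1 + 226·1 + 284·4 + 323·2 + 108·2 = 3255
Priya: 141·4 + 148·3 + 157·3 + 226·4 + 284·2 + 323·3 + 108·1 = 4028
Priya has the highest Borda score (4028).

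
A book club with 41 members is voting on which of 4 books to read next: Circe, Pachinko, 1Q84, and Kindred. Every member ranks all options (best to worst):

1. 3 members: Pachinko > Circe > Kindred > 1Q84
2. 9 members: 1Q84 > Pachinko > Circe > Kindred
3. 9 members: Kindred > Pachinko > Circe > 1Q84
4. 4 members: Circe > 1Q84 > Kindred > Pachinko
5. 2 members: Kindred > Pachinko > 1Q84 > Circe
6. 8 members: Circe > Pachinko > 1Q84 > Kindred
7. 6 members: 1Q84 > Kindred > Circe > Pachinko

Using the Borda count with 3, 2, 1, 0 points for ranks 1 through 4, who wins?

Circe: 3·2 + 9·1 + 9·1 + 4·3 + 2·0 + 8·3 + 6·1 = 66
Pachinko: 3·3 + 9·2 + 9·2 + 4·0 + 2·2 + 8·2 + 6·0 = 65
1Q84: 3·0 + 9·3 + 9·0 + 4·2 + 2·1 + 8·1 + 6·3 = 63
Kindred: 3·1 + 9·0 + 9·3 + 4·1 + 2·3 + 8·0 + 6·2 = 52
Circe has the highest Borda score (66).

Circe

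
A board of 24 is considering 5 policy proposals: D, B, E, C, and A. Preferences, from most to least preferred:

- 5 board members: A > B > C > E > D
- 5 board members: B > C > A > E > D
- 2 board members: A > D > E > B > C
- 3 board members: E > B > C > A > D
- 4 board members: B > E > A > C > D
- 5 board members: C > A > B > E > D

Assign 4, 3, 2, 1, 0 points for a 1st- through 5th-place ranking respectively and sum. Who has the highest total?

B

D: 5·0 + 5·0 + 2·3 + 3·0 + 4·0 + 5·0 = 6
B: 5·3 + 5·4 + 2·1 + 3·3 + 4·4 + 5·2 = 72
E: 5·1 + 5·1 + 2·2 + 3·4 + 4·3 + 5·1 = 43
C: 5·2 + 5·3 + 2·0 + 3·2 + 4·1 + 5·4 = 55
A: 5·4 + 5·2 + 2·4 + 3·1 + 4·2 + 5·3 = 64
B has the highest Borda score (72).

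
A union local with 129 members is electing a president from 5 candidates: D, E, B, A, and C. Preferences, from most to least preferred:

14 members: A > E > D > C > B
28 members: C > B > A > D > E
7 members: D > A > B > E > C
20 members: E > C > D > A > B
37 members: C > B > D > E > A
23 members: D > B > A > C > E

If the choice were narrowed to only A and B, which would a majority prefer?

Voters preferring A to B: 41; preferring B to A: 88.
B wins the head-to-head.

B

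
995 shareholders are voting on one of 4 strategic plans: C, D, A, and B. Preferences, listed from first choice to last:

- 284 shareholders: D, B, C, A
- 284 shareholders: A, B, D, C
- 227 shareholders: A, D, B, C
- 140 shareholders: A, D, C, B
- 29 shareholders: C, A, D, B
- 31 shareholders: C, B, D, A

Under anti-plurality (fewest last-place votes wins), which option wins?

Last-place votes: C 511, D 0, A 315, B 169.
D is ranked last by the fewest voters, so D wins.

D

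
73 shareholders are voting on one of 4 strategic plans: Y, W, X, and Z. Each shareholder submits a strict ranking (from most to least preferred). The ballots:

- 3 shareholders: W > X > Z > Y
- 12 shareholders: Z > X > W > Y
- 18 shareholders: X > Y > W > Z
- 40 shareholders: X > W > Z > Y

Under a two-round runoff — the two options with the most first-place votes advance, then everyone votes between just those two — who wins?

X

Round 1 first-place votes: Y 0, W 3, X 58, Z 12.
X and Z advance.
Runoff: X is preferred to Z by 61 voters; Z by 12.
X wins the runoff.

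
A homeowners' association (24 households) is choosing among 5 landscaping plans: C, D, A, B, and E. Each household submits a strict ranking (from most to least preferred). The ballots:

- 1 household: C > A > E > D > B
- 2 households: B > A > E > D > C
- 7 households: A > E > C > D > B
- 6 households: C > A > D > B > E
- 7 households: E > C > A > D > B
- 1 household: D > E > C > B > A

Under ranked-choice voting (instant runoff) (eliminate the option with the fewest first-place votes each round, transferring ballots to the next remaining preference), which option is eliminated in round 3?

Round 1: C 7, D 1, A 7, B 2, E 7. Eliminate D.
Round 2: C 7, A 7, B 2, E 8. Eliminate B.
Round 3: C 7, A 9, E 8. Eliminate C.

C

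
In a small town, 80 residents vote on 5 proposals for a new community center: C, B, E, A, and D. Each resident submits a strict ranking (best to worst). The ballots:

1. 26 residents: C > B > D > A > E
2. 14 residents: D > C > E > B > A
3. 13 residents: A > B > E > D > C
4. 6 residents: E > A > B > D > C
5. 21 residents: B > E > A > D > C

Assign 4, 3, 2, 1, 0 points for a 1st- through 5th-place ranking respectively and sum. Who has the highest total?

C: 26·4 + 14·3 + 13·0 + 6·0 + 21·0 = 146
B: 26·3 + 14·1 + 13·3 + 6·2 + 21·4 = 227
E: 26·0 + 14·2 + 13·2 + 6·4 + 21·3 = 141
A: 26·1 + 14·0 + 13·4 + 6·3 + 21·2 = 138
D: 26·2 + 14·4 + 13·1 + 6·1 + 21·1 = 148
B has the highest Borda score (227).

B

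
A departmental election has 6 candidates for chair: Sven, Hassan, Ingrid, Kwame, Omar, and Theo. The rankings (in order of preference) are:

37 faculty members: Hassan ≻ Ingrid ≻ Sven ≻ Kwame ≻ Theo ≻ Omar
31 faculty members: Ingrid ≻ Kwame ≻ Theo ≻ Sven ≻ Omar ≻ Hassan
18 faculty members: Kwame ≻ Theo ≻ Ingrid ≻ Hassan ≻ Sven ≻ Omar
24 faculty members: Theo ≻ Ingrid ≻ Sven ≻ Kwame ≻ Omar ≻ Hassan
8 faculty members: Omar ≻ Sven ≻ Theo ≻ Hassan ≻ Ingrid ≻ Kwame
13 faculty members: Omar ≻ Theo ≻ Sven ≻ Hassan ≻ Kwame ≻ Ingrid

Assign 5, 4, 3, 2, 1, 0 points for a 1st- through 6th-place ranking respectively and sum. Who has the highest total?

Ingrid

Sven: 37·3 + 31·2 + 18·1 + 24·3 + 8·4 + 13·3 = 334
Hassan: 37·5 + 31·0 + 18·2 + 24·0 + 8·2 + 13·2 = 263
Ingrid: 37·4 + 31·5 + 18·3 + 24·4 + 8·1 + 13·0 = 461
Kwame: 37·2 + 31·4 + 18·5 + 24·2 + 8·0 + 13·1 = 349
Omar: 37·0 + 31·1 + 18·0 + 24·1 + 8·5 + 13·5 = 160
Theo: 37·1 + 31·3 + 18·4 + 24·5 + 8·3 + 13·4 = 398
Ingrid has the highest Borda score (461).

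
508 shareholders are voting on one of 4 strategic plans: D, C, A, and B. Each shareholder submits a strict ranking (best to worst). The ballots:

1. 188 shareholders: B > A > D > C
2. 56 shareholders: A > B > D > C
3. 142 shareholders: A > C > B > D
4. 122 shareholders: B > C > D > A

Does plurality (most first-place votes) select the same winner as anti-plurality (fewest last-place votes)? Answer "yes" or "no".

Plurality — first-place votes: D 0, C 0, A 198, B 310. Winner: B.
Anti-plurality — last-place votes: D 142, C 244, A 122, B 0. Winner: B.
The two methods agree.

yes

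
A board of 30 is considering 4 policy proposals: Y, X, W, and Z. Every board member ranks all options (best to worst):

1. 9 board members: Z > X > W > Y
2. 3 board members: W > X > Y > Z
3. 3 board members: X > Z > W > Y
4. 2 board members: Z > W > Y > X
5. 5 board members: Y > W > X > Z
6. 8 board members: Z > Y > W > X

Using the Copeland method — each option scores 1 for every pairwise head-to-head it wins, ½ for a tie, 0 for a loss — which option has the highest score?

Z

Y: ties X; loses to W and Z → score 0.5.
X: ties Y; loses to W and Z → score 0.5.
W: beats Y and X; loses to Z → score 2.
Z: beats Y, X, and W → score 3.
Z has the best pairwise record.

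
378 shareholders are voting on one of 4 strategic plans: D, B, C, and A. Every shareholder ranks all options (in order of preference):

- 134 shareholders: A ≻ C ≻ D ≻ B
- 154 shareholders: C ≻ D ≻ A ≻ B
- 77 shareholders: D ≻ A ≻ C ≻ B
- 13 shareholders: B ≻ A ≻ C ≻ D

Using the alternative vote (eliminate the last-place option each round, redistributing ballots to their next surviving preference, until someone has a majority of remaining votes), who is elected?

Round 1: D 77, B 13, C 154, A 134. Eliminate B.
Round 2: D 77, C 154, A 147. Eliminate D.
Round 3: C 154, A 224. A has a majority.

A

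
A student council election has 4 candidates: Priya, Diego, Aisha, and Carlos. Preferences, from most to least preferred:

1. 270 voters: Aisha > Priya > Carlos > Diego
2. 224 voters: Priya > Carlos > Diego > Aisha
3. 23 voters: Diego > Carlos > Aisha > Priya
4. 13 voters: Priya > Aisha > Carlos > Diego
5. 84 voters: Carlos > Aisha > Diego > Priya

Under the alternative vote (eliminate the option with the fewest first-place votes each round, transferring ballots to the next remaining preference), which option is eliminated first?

Round 1: Priya 237, Diego 23, Aisha 270, Carlos 84. Eliminate Diego.

Diego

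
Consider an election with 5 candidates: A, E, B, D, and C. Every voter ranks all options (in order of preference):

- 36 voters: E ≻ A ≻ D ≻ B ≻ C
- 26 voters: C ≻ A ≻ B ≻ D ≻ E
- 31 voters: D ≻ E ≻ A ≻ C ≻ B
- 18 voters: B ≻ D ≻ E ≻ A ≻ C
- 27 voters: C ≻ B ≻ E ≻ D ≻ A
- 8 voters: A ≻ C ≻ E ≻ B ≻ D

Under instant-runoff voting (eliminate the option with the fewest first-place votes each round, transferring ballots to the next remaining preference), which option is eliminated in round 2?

B

Round 1: A 8, E 36, B 18, D 31, C 53. Eliminate A.
Round 2: E 36, B 18, D 31, C 61. Eliminate B.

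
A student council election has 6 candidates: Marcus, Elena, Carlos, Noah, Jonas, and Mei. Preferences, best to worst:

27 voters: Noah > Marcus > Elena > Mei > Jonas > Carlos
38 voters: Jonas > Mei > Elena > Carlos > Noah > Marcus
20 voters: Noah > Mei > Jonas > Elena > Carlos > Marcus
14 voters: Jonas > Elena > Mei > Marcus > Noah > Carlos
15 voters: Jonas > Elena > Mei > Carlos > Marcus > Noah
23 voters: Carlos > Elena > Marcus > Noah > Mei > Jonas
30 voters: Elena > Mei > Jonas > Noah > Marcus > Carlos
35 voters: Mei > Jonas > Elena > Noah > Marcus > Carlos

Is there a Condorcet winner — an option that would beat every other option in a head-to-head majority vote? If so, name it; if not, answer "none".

none

Checking pairwise contests:
Elena beats Marcus 175–27.
Jonas beats Elena 122–80.
Marcus beats Carlos 106–96.
Elena beats Noah 155–47.
Mei beats Jonas 135–67.
Elena beats Mei 109–93.
Every option loses at least one head-to-head, so there is no Condorcet winner.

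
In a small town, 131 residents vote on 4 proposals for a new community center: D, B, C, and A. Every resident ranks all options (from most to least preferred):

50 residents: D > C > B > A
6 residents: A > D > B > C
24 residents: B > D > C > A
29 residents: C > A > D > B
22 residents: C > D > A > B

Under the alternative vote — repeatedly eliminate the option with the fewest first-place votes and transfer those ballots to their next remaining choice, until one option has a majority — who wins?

Round 1: D 50, B 24, C 51, A 6. Eliminate A.
Round 2: D 56, B 24, C 51. Eliminate B.
Round 3: D 80, C 51. D has a majority.

D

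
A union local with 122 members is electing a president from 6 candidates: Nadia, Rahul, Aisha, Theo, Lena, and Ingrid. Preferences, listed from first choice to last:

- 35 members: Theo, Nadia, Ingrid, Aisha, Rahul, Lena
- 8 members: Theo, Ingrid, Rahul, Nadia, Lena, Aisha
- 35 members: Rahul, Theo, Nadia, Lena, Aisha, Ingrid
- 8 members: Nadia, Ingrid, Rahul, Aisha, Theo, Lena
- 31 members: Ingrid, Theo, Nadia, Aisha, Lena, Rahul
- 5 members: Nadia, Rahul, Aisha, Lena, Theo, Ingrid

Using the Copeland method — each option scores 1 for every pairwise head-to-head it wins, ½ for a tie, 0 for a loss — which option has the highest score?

Nadia: beats Rahul, Aisha, Lena, and Ingrid; loses to Theo → score 4.
Rahul: beats Lena; loses to Nadia, Aisha, Theo, and Ingrid → score 1.
Aisha: beats Rahul and Lena; loses to Nadia, Theo, and Ingrid → score 2.
Theo: beats Nadia, Rahul, Aisha, Lena, and Ingrid → score 5.
Lena: loses to Nadia, Rahul, Aisha, Theo, and Ingrid → score 0.
Ingrid: beats Rahul, Aisha, and Lena; loses to Nadia and Theo → score 3.
Theo has the best pairwise record.

Theo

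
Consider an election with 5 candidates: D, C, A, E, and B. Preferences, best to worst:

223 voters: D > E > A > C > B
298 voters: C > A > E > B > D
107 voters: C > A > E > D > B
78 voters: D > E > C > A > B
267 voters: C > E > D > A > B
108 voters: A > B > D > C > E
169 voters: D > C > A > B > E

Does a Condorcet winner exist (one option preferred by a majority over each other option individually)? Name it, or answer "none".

C vs D: 672–578 for C.
C vs A: 919–331 for C.
C vs E: 949–301 for C.
C vs B: 1142–108 for C.
C beats every other option head-to-head.

C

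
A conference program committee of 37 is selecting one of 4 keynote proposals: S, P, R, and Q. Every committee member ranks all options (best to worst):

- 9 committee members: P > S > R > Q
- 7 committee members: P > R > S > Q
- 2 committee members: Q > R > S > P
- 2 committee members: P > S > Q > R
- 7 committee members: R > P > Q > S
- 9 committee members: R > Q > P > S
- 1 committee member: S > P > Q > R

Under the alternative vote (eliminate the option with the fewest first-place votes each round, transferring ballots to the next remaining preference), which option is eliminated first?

S

Round 1: S 1, P 18, R 16, Q 2. Eliminate S.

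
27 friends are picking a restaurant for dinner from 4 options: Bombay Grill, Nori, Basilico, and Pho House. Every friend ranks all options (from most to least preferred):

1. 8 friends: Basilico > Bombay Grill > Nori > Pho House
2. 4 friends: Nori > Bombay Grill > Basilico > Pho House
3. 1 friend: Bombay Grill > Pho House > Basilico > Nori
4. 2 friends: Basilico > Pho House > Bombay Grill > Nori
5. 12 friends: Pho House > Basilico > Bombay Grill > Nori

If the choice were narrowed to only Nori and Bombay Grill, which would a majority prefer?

Voters preferring Nori to Bombay Grill: 4; preferring Bombay Grill to Nori: 23.
Bombay Grill wins the head-to-head.

Bombay Grill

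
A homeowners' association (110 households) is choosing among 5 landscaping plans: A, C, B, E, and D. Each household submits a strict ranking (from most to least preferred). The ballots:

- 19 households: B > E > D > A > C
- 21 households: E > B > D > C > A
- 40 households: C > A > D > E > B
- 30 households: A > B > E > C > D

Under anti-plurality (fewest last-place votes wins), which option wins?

E

Last-place votes: A 21, C 19, B 40, E 0, D 30.
E is ranked last by the fewest voters, so E wins.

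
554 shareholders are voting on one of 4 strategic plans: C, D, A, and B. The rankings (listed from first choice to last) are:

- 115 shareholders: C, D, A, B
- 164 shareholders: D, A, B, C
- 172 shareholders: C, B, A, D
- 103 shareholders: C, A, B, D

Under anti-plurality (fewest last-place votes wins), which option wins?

Last-place votes: C 164, D 275, A 0, B 115.
A is ranked last by the fewest voters, so A wins.

A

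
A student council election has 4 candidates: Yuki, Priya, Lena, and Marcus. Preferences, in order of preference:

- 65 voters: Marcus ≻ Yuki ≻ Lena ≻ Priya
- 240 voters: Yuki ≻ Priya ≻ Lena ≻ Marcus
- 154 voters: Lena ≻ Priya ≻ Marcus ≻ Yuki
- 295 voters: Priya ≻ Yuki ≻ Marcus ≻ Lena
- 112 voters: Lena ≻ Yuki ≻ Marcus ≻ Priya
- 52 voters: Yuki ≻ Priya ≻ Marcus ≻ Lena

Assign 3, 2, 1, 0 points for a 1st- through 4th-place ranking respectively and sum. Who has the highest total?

Yuki

Yuki: 65·2 + 240·3 + 154·0 + 295·2 + 112·2 + 52·3 = 1820
Priya: 65·0 + 240·2 + 154·2 + 295·3 + 112·0 + 52·2 = 1777
Lena: 65·1 + 240·1 + 154·3 + 295·0 + 112·3 + 52·0 = 1103
Marcus: 65·3 + 240·0 + 154·1 + 295·1 + 112·1 + 52·1 = 808
Yuki has the highest Borda score (1820).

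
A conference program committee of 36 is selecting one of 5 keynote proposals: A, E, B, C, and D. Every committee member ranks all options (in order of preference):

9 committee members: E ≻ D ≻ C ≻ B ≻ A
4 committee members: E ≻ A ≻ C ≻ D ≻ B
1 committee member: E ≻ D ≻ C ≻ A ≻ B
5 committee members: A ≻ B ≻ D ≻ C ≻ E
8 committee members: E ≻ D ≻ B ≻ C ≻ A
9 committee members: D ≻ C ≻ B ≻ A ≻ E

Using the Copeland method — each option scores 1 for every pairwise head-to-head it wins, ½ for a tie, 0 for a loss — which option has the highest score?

E

A: loses to E, B, C, and D → score 0.
E: beats A, B, C, and D → score 4.
B: beats A; loses to E, C, and D → score 1.
C: beats A and B; loses to E and D → score 2.
D: beats A, B, and C; loses to E → score 3.
E has the best pairwise record.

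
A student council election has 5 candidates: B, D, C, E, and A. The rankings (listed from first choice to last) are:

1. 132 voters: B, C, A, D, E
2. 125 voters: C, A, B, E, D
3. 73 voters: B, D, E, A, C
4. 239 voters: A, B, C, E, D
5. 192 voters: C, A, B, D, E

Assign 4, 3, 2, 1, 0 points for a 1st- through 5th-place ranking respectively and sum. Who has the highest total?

A

B: 132·4 + 125·2 + 73·4 + 239·3 + 192·2 = 2171
D: 132·1 + 125·0 + 73·3 + 239·0 + 192·1 = 543
C: 132·3 + 125·4 + 73·0 + 239·2 + 192·4 = 2142
E: 132·0 + 125·1 + 73·2 + 239·1 + 192·0 = 510
A: 132·2 + 125·3 + 73·1 + 239·4 + 192·3 = 2244
A has the highest Borda score (2244).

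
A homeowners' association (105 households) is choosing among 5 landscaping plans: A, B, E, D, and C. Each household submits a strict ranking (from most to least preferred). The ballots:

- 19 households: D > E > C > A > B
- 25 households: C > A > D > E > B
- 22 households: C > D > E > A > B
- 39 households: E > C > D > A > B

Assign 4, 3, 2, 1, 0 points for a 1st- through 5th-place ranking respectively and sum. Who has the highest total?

A: 19·1 + 25·3 + 22·1 + 39·1 = 155
B: 19·0 + 25·0 + 22·0 + 39·0 = 0
E: 19·3 + 25·1 + 22·2 + 39·4 = 282
D: 19·4 + 25·2 + 22·3 + 39·2 = 270
C: 19·2 + 25·4 + 22·4 + 39·3 = 343
C has the highest Borda score (343).

C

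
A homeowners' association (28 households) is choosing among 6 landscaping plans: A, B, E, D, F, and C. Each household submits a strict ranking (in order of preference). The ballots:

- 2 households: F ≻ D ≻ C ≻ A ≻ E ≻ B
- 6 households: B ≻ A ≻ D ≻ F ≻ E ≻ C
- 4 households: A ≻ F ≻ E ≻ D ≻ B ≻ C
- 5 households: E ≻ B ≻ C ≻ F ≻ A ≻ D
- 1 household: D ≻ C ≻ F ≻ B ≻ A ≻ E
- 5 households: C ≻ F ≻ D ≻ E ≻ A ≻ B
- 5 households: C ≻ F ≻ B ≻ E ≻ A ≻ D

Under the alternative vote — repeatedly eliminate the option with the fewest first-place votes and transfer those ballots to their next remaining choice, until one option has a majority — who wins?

E

Round 1: A 4, B 6, E 5, D 1, F 2, C 10. Eliminate D.
Round 2: A 4, B 6, E 5, F 2, C 11. Eliminate F.
Round 3: A 4, B 6, E 5, C 13. Eliminate A.
Round 4: B 6, E 9, C 13. Eliminate B.
Round 5: E 15, C 13. E has a majority.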